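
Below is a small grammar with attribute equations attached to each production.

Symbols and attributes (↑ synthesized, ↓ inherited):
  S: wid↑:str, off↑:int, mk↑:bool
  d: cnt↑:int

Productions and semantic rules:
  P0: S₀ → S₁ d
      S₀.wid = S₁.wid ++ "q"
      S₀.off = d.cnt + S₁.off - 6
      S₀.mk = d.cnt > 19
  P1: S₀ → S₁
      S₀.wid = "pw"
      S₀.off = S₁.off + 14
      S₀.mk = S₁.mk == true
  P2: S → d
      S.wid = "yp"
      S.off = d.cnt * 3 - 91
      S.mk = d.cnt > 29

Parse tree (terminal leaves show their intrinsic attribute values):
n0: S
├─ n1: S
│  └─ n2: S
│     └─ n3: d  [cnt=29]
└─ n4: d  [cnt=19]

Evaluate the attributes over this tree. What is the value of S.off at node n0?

23

1. n3.cnt = 29  [terminal]
2. n2.wid = "yp"  ["yp"]
3. n2.off = -4  [d.cnt * 3 - 91]
4. n2.mk = false  [d.cnt > 29]
5. n1.wid = "pw"  ["pw"]
6. n1.off = 10  [S₁.off + 14]
7. n1.mk = false  [S₁.mk == true]
8. n4.cnt = 19  [terminal]
9. n0.wid = "pwq"  [S₁.wid ++ "q"]
10. n0.off = 23  [d.cnt + S₁.off - 6]
11. n0.mk = false  [d.cnt > 19]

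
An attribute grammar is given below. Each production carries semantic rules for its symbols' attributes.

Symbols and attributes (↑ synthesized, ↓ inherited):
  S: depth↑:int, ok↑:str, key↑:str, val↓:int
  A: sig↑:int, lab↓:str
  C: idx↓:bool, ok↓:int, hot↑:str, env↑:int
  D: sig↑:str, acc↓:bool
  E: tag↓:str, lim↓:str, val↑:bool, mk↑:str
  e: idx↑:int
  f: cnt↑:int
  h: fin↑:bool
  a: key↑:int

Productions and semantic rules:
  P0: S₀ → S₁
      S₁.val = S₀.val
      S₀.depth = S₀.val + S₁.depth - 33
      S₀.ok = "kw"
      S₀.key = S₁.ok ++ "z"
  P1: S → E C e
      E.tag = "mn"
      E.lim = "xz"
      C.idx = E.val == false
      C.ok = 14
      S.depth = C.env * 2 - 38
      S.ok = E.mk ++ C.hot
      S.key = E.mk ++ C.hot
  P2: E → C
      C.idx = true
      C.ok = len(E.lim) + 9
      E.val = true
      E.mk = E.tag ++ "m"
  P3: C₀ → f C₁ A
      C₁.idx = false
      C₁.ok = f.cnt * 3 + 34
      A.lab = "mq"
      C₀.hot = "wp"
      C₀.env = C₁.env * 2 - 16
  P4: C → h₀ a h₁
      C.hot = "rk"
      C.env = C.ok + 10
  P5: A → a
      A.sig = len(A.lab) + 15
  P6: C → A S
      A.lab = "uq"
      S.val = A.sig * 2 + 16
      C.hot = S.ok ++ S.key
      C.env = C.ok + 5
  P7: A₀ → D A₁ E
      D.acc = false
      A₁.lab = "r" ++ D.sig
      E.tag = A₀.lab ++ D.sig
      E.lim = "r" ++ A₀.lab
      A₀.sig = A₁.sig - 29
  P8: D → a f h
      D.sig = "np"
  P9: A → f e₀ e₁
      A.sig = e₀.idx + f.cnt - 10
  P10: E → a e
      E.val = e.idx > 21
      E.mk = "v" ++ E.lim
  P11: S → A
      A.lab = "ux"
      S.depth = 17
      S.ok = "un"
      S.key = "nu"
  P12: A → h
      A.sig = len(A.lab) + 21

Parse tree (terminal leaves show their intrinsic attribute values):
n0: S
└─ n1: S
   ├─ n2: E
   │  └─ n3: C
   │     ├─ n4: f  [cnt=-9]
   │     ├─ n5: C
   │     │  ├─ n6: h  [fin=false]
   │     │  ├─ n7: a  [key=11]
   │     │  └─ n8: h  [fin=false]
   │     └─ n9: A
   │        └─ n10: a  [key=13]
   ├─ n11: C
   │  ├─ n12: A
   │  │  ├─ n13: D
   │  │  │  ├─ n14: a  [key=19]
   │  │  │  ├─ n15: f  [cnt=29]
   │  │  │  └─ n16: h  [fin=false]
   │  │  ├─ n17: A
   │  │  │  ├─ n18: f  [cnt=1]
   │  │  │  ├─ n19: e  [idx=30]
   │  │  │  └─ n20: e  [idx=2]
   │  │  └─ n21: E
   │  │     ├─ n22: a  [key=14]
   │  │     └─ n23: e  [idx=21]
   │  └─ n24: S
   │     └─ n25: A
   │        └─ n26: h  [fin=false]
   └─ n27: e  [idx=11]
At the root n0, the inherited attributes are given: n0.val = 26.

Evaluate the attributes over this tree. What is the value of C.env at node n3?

18

1. n0.val = 26  [given at root]
2. n1.val = 26  [S₀.val]
3. n2.tag = "mn"  ["mn"]
4. n2.lim = "xz"  ["xz"]
5. n3.idx = true  [true]
6. n3.ok = 11  [len(E.lim) + 9]
7. n4.cnt = -9  [terminal]
8. n5.idx = false  [false]
9. n5.ok = 7  [f.cnt * 3 + 34]
10. n6.fin = false  [terminal]
11. n7.key = 11  [terminal]
12. n8.fin = false  [terminal]
13. n5.hot = "rk"  ["rk"]
14. n5.env = 17  [C.ok + 10]
15. n9.lab = "mq"  ["mq"]
16. n10.key = 13  [terminal]
17. n9.sig = 17  [len(A.lab) + 15]
18. n3.hot = "wp"  ["wp"]
19. n3.env = 18  [C₁.env * 2 - 16]
20. n2.val = true  [true]
21. n2.mk = "mnm"  [E.tag ++ "m"]
22. n11.idx = false  [E.val == false]
23. n11.ok = 14  [14]
24. n12.lab = "uq"  ["uq"]
25. n13.acc = false  [false]
26. n14.key = 19  [terminal]
27. n15.cnt = 29  [terminal]
28. n16.fin = false  [terminal]
29. n13.sig = "np"  ["np"]
30. n17.lab = "rnp"  ["r" ++ D.sig]
31. n18.cnt = 1  [terminal]
32. n19.idx = 30  [terminal]
33. n20.idx = 2  [terminal]
34. n17.sig = 21  [e₀.idx + f.cnt - 10]
35. n21.tag = "uqnp"  [A₀.lab ++ D.sig]
36. n21.lim = "ruq"  ["r" ++ A₀.lab]
37. n22.key = 14  [terminal]
38. n23.idx = 21  [terminal]
39. n21.val = false  [e.idx > 21]
40. n21.mk = "vruq"  ["v" ++ E.lim]
41. n12.sig = -8  [A₁.sig - 29]
42. n24.val = 0  [A.sig * 2 + 16]
43. n25.lab = "ux"  ["ux"]
44. n26.fin = false  [terminal]
45. n25.sig = 23  [len(A.lab) + 21]
46. n24.depth = 17  [17]
47. n24.ok = "un"  ["un"]
48. n24.key = "nu"  ["nu"]
49. n11.hot = "unnu"  [S.ok ++ S.key]
50. n11.env = 19  [C.ok + 5]
51. n27.idx = 11  [terminal]
52. n1.depth = 0  [C.env * 2 - 38]
53. n1.ok = "mnmunnu"  [E.mk ++ C.hot]
54. n1.key = "mnmunnu"  [E.mk ++ C.hot]
55. n0.depth = -7  [S₀.val + S₁.depth - 33]
56. n0.ok = "kw"  ["kw"]
57. n0.key = "mnmunnuz"  [S₁.ok ++ "z"]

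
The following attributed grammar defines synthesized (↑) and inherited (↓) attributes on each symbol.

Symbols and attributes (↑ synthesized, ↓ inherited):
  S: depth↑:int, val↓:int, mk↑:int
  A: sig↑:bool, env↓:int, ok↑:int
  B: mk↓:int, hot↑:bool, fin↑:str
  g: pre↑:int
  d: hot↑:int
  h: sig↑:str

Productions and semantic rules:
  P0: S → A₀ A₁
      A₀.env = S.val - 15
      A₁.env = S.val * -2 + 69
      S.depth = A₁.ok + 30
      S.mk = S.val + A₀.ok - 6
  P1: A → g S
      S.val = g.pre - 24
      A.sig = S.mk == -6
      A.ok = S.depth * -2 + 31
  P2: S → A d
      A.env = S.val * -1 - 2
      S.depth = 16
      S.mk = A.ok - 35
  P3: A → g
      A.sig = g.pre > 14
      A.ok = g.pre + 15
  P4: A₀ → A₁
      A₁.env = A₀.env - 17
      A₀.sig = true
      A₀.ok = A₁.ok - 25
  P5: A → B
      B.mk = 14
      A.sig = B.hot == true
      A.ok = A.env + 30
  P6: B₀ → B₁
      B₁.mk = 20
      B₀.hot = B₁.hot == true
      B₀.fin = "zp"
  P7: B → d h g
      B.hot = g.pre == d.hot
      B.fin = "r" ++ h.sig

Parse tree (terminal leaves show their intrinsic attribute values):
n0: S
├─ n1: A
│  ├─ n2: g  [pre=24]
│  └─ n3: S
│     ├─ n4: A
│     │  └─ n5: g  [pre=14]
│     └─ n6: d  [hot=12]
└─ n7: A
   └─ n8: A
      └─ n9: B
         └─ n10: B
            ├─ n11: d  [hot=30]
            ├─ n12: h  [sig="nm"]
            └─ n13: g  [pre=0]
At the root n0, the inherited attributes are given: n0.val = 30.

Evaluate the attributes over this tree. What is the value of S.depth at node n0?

27

1. n0.val = 30  [given at root]
2. n1.env = 15  [S.val - 15]
3. n2.pre = 24  [terminal]
4. n3.val = 0  [g.pre - 24]
5. n4.env = -2  [S.val * -1 - 2]
6. n5.pre = 14  [terminal]
7. n4.sig = false  [g.pre > 14]
8. n4.ok = 29  [g.pre + 15]
9. n6.hot = 12  [terminal]
10. n3.depth = 16  [16]
11. n3.mk = -6  [A.ok - 35]
12. n1.sig = true  [S.mk == -6]
13. n1.ok = -1  [S.depth * -2 + 31]
14. n7.env = 9  [S.val * -2 + 69]
15. n8.env = -8  [A₀.env - 17]
16. n9.mk = 14  [14]
17. n10.mk = 20  [20]
18. n11.hot = 30  [terminal]
19. n12.sig = "nm"  [terminal]
20. n13.pre = 0  [terminal]
21. n10.hot = false  [g.pre == d.hot]
22. n10.fin = "rnm"  ["r" ++ h.sig]
23. n9.hot = false  [B₁.hot == true]
24. n9.fin = "zp"  ["zp"]
25. n8.sig = false  [B.hot == true]
26. n8.ok = 22  [A.env + 30]
27. n7.sig = true  [true]
28. n7.ok = -3  [A₁.ok - 25]
29. n0.depth = 27  [A₁.ok + 30]
30. n0.mk = 23  [S.val + A₀.ok - 6]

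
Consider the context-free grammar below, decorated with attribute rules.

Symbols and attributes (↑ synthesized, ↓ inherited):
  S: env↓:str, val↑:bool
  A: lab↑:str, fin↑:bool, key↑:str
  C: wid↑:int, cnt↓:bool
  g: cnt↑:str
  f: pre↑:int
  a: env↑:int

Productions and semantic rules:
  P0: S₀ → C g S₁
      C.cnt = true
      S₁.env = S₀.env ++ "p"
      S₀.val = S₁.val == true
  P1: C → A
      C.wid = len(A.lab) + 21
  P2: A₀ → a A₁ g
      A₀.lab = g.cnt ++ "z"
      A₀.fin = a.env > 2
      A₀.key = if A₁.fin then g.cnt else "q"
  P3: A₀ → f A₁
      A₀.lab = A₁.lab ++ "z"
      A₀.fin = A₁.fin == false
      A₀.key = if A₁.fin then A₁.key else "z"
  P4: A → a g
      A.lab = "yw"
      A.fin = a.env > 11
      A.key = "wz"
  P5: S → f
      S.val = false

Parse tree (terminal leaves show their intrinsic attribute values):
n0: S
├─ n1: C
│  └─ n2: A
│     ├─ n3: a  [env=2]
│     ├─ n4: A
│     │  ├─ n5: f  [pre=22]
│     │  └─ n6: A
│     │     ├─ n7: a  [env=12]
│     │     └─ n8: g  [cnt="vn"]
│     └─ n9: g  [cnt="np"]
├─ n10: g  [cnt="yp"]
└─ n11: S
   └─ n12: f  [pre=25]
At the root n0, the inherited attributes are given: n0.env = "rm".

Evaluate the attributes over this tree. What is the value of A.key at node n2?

"q"

1. n0.env = "rm"  [given at root]
2. n1.cnt = true  [true]
3. n3.env = 2  [terminal]
4. n5.pre = 22  [terminal]
5. n7.env = 12  [terminal]
6. n8.cnt = "vn"  [terminal]
7. n6.lab = "yw"  ["yw"]
8. n6.fin = true  [a.env > 11]
9. n6.key = "wz"  ["wz"]
10. n4.lab = "ywz"  [A₁.lab ++ "z"]
11. n4.fin = false  [A₁.fin == false]
12. n4.key = "wz"  [if A₁.fin then A₁.key else "z"]
13. n9.cnt = "np"  [terminal]
14. n2.lab = "npz"  [g.cnt ++ "z"]
15. n2.fin = false  [a.env > 2]
16. n2.key = "q"  [if A₁.fin then g.cnt else "q"]
17. n1.wid = 24  [len(A.lab) + 21]
18. n10.cnt = "yp"  [terminal]
19. n11.env = "rmp"  [S₀.env ++ "p"]
20. n12.pre = 25  [terminal]
21. n11.val = false  [false]
22. n0.val = false  [S₁.val == true]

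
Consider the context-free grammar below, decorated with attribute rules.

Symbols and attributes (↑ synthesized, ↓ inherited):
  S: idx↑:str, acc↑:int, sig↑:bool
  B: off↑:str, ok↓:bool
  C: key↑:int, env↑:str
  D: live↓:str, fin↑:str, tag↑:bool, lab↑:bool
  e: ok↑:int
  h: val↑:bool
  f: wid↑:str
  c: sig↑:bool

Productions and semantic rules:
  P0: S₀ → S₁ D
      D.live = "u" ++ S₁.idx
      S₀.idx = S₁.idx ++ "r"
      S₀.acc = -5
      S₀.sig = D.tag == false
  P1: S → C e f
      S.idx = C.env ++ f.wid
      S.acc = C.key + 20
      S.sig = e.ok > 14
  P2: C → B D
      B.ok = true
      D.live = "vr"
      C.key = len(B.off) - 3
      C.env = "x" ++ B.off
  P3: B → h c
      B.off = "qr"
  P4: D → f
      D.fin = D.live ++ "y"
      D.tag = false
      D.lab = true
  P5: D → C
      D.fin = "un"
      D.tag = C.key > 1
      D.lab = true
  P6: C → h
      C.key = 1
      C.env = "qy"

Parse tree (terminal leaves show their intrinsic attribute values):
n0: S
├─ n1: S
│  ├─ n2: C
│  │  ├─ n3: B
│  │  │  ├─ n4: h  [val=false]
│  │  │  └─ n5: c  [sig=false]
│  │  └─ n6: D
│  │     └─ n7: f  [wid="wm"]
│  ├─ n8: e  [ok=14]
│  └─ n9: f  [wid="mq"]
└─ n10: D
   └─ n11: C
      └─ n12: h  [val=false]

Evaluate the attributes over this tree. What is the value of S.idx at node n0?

1. n3.ok = true  [true]
2. n4.val = false  [terminal]
3. n5.sig = false  [terminal]
4. n3.off = "qr"  ["qr"]
5. n6.live = "vr"  ["vr"]
6. n7.wid = "wm"  [terminal]
7. n6.fin = "vry"  [D.live ++ "y"]
8. n6.tag = false  [false]
9. n6.lab = true  [true]
10. n2.key = -1  [len(B.off) - 3]
11. n2.env = "xqr"  ["x" ++ B.off]
12. n8.ok = 14  [terminal]
13. n9.wid = "mq"  [terminal]
14. n1.idx = "xqrmq"  [C.env ++ f.wid]
15. n1.acc = 19  [C.key + 20]
16. n1.sig = false  [e.ok > 14]
17. n10.live = "uxqrmq"  ["u" ++ S₁.idx]
18. n12.val = false  [terminal]
19. n11.key = 1  [1]
20. n11.env = "qy"  ["qy"]
21. n10.fin = "un"  ["un"]
22. n10.tag = false  [C.key > 1]
23. n10.lab = true  [true]
24. n0.idx = "xqrmqr"  [S₁.idx ++ "r"]
25. n0.acc = -5  [-5]
26. n0.sig = true  [D.tag == false]

"xqrmqr"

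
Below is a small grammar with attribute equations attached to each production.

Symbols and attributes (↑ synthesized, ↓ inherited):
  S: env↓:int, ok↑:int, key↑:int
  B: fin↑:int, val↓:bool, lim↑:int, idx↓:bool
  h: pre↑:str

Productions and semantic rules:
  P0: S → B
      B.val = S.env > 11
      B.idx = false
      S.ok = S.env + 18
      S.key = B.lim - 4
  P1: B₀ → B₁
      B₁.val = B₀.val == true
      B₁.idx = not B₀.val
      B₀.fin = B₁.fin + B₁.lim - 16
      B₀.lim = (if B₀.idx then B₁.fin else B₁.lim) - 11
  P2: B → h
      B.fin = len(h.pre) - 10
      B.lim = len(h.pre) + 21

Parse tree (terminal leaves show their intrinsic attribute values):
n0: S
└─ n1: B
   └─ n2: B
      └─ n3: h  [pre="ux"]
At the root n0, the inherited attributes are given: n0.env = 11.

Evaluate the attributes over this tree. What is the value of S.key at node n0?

1. n0.env = 11  [given at root]
2. n1.val = false  [S.env > 11]
3. n1.idx = false  [false]
4. n2.val = false  [B₀.val == true]
5. n2.idx = true  [not B₀.val]
6. n3.pre = "ux"  [terminal]
7. n2.fin = -8  [len(h.pre) - 10]
8. n2.lim = 23  [len(h.pre) + 21]
9. n1.fin = -1  [B₁.fin + B₁.lim - 16]
10. n1.lim = 12  [(if B₀.idx then B₁.fin else B₁.lim) - 11]
11. n0.ok = 29  [S.env + 18]
12. n0.key = 8  [B.lim - 4]

8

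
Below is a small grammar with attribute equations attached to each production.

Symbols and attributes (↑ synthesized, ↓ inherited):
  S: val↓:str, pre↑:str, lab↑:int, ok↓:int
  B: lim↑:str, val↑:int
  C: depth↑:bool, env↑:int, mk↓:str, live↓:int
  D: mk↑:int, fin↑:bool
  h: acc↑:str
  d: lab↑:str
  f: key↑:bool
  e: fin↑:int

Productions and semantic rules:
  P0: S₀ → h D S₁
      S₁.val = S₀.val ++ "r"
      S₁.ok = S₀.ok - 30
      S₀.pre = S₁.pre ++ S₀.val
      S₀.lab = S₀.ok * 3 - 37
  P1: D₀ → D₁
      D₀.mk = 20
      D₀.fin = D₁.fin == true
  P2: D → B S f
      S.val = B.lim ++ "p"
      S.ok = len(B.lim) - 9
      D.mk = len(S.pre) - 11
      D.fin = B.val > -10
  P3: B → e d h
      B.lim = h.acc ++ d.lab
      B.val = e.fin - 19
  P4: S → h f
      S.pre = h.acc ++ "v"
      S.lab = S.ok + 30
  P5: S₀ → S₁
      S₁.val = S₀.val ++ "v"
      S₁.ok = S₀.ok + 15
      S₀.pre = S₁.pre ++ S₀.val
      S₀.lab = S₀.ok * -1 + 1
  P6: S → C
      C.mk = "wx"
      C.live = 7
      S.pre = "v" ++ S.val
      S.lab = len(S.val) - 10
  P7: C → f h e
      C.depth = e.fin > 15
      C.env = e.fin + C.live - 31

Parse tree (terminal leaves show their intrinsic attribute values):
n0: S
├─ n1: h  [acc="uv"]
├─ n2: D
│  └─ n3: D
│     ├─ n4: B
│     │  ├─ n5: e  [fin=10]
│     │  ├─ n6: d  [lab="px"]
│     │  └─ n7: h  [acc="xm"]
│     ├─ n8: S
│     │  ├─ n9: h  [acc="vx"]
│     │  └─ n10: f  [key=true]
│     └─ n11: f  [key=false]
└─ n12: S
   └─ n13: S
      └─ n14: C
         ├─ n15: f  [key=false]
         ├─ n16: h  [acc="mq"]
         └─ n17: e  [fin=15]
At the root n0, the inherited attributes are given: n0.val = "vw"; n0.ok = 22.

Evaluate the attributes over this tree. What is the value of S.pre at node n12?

"vvwrvvwr"

1. n0.val = "vw"  [given at root]
2. n0.ok = 22  [given at root]
3. n1.acc = "uv"  [terminal]
4. n5.fin = 10  [terminal]
5. n6.lab = "px"  [terminal]
6. n7.acc = "xm"  [terminal]
7. n4.lim = "xmpx"  [h.acc ++ d.lab]
8. n4.val = -9  [e.fin - 19]
9. n8.val = "xmpxp"  [B.lim ++ "p"]
10. n8.ok = -5  [len(B.lim) - 9]
11. n9.acc = "vx"  [terminal]
12. n10.key = true  [terminal]
13. n8.pre = "vxv"  [h.acc ++ "v"]
14. n8.lab = 25  [S.ok + 30]
15. n11.key = false  [terminal]
16. n3.mk = -8  [len(S.pre) - 11]
17. n3.fin = true  [B.val > -10]
18. n2.mk = 20  [20]
19. n2.fin = true  [D₁.fin == true]
20. n12.val = "vwr"  [S₀.val ++ "r"]
21. n12.ok = -8  [S₀.ok - 30]
22. n13.val = "vwrv"  [S₀.val ++ "v"]
23. n13.ok = 7  [S₀.ok + 15]
24. n14.mk = "wx"  ["wx"]
25. n14.live = 7  [7]
26. n15.key = false  [terminal]
27. n16.acc = "mq"  [terminal]
28. n17.fin = 15  [terminal]
29. n14.depth = false  [e.fin > 15]
30. n14.env = -9  [e.fin + C.live - 31]
31. n13.pre = "vvwrv"  ["v" ++ S.val]
32. n13.lab = -6  [len(S.val) - 10]
33. n12.pre = "vvwrvvwr"  [S₁.pre ++ S₀.val]
34. n12.lab = 9  [S₀.ok * -1 + 1]
35. n0.pre = "vvwrvvwrvw"  [S₁.pre ++ S₀.val]
36. n0.lab = 29  [S₀.ok * 3 - 37]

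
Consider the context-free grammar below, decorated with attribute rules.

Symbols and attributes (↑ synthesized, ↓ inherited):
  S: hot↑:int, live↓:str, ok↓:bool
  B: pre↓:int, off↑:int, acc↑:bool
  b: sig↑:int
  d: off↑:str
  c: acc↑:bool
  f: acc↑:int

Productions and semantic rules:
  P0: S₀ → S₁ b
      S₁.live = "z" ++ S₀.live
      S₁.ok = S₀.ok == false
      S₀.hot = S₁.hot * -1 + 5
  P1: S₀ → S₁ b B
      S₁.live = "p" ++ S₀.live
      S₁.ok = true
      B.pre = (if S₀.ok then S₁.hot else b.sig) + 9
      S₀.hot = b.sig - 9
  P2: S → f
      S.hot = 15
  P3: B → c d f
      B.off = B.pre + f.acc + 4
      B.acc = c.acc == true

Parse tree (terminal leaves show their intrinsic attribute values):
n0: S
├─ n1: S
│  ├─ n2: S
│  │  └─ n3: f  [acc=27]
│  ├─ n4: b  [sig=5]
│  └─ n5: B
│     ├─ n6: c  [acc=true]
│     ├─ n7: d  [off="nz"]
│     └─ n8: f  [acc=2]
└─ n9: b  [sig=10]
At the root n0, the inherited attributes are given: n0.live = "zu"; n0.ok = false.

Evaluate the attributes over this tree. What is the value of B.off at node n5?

1. n0.live = "zu"  [given at root]
2. n0.ok = false  [given at root]
3. n1.live = "zzu"  ["z" ++ S₀.live]
4. n1.ok = true  [S₀.ok == false]
5. n2.live = "pzzu"  ["p" ++ S₀.live]
6. n2.ok = true  [true]
7. n3.acc = 27  [terminal]
8. n2.hot = 15  [15]
9. n4.sig = 5  [terminal]
10. n5.pre = 24  [(if S₀.ok then S₁.hot else b.sig) + 9]
11. n6.acc = true  [terminal]
12. n7.off = "nz"  [terminal]
13. n8.acc = 2  [terminal]
14. n5.off = 30  [B.pre + f.acc + 4]
15. n5.acc = true  [c.acc == true]
16. n1.hot = -4  [b.sig - 9]
17. n9.sig = 10  [terminal]
18. n0.hot = 9  [S₁.hot * -1 + 5]

30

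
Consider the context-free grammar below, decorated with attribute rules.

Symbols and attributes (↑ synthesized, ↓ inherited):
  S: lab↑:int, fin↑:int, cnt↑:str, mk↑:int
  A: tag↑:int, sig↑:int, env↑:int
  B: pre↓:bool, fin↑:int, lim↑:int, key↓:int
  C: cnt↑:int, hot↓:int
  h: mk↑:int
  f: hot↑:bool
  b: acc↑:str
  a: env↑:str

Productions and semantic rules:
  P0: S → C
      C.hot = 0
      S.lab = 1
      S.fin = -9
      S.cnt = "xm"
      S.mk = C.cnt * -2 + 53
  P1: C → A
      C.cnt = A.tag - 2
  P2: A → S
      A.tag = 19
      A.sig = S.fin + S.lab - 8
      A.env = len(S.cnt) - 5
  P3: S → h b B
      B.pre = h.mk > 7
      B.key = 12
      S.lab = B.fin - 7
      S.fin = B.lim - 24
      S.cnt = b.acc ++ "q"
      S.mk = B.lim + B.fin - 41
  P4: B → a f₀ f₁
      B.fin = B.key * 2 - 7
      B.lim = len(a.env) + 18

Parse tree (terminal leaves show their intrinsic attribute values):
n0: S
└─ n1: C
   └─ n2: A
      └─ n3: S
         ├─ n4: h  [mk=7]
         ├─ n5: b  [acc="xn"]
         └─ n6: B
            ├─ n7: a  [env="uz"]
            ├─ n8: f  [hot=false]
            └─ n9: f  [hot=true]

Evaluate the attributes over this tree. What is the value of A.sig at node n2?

1. n1.hot = 0  [0]
2. n4.mk = 7  [terminal]
3. n5.acc = "xn"  [terminal]
4. n6.pre = false  [h.mk > 7]
5. n6.key = 12  [12]
6. n7.env = "uz"  [terminal]
7. n8.hot = false  [terminal]
8. n9.hot = true  [terminal]
9. n6.fin = 17  [B.key * 2 - 7]
10. n6.lim = 20  [len(a.env) + 18]
11. n3.lab = 10  [B.fin - 7]
12. n3.fin = -4  [B.lim - 24]
13. n3.cnt = "xnq"  [b.acc ++ "q"]
14. n3.mk = -4  [B.lim + B.fin - 41]
15. n2.tag = 19  [19]
16. n2.sig = -2  [S.fin + S.lab - 8]
17. n2.env = -2  [len(S.cnt) - 5]
18. n1.cnt = 17  [A.tag - 2]
19. n0.lab = 1  [1]
20. n0.fin = -9  [-9]
21. n0.cnt = "xm"  ["xm"]
22. n0.mk = 19  [C.cnt * -2 + 53]

-2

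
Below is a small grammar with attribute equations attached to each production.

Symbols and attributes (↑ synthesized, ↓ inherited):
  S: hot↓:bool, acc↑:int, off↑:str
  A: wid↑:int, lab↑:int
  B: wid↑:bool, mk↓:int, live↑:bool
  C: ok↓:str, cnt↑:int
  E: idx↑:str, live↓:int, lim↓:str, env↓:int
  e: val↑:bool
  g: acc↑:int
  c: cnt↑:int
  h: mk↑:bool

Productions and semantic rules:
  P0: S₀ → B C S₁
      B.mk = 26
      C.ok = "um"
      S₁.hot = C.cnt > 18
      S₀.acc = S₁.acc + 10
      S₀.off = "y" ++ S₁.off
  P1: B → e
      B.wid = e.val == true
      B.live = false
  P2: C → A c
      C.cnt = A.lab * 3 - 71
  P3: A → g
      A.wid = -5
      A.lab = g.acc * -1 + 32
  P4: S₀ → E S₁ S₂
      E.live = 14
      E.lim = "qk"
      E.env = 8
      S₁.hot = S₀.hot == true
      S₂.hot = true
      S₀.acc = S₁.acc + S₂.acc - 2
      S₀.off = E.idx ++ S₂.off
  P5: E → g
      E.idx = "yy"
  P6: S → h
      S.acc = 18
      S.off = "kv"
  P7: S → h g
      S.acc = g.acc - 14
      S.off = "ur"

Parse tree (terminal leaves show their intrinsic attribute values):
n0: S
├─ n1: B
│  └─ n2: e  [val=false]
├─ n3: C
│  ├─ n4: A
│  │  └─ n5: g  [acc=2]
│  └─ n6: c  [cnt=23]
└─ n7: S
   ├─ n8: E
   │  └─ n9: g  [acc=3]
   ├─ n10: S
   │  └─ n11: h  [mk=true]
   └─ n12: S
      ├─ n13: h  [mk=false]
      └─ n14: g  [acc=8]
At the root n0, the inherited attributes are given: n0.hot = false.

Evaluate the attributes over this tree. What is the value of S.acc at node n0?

20

1. n0.hot = false  [given at root]
2. n1.mk = 26  [26]
3. n2.val = false  [terminal]
4. n1.wid = false  [e.val == true]
5. n1.live = false  [false]
6. n3.ok = "um"  ["um"]
7. n5.acc = 2  [terminal]
8. n4.wid = -5  [-5]
9. n4.lab = 30  [g.acc * -1 + 32]
10. n6.cnt = 23  [terminal]
11. n3.cnt = 19  [A.lab * 3 - 71]
12. n7.hot = true  [C.cnt > 18]
13. n8.live = 14  [14]
14. n8.lim = "qk"  ["qk"]
15. n8.env = 8  [8]
16. n9.acc = 3  [terminal]
17. n8.idx = "yy"  ["yy"]
18. n10.hot = true  [S₀.hot == true]
19. n11.mk = true  [terminal]
20. n10.acc = 18  [18]
21. n10.off = "kv"  ["kv"]
22. n12.hot = true  [true]
23. n13.mk = false  [terminal]
24. n14.acc = 8  [terminal]
25. n12.acc = -6  [g.acc - 14]
26. n12.off = "ur"  ["ur"]
27. n7.acc = 10  [S₁.acc + S₂.acc - 2]
28. n7.off = "yyur"  [E.idx ++ S₂.off]
29. n0.acc = 20  [S₁.acc + 10]
30. n0.off = "yyyur"  ["y" ++ S₁.off]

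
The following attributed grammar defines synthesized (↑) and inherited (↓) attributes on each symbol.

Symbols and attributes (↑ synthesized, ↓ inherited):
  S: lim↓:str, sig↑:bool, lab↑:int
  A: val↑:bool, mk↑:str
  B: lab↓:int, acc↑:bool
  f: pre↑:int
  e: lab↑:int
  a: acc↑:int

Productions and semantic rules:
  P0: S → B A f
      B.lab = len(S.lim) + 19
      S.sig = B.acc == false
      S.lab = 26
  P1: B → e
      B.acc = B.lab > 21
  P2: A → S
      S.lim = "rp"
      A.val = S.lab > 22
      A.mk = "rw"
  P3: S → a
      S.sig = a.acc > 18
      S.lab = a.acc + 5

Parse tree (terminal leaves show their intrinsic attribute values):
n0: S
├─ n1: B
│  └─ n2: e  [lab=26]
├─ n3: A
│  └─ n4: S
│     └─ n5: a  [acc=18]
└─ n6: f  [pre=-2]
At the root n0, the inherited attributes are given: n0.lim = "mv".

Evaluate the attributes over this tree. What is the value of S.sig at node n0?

1. n0.lim = "mv"  [given at root]
2. n1.lab = 21  [len(S.lim) + 19]
3. n2.lab = 26  [terminal]
4. n1.acc = false  [B.lab > 21]
5. n4.lim = "rp"  ["rp"]
6. n5.acc = 18  [terminal]
7. n4.sig = false  [a.acc > 18]
8. n4.lab = 23  [a.acc + 5]
9. n3.val = true  [S.lab > 22]
10. n3.mk = "rw"  ["rw"]
11. n6.pre = -2  [terminal]
12. n0.sig = true  [B.acc == false]
13. n0.lab = 26  [26]

true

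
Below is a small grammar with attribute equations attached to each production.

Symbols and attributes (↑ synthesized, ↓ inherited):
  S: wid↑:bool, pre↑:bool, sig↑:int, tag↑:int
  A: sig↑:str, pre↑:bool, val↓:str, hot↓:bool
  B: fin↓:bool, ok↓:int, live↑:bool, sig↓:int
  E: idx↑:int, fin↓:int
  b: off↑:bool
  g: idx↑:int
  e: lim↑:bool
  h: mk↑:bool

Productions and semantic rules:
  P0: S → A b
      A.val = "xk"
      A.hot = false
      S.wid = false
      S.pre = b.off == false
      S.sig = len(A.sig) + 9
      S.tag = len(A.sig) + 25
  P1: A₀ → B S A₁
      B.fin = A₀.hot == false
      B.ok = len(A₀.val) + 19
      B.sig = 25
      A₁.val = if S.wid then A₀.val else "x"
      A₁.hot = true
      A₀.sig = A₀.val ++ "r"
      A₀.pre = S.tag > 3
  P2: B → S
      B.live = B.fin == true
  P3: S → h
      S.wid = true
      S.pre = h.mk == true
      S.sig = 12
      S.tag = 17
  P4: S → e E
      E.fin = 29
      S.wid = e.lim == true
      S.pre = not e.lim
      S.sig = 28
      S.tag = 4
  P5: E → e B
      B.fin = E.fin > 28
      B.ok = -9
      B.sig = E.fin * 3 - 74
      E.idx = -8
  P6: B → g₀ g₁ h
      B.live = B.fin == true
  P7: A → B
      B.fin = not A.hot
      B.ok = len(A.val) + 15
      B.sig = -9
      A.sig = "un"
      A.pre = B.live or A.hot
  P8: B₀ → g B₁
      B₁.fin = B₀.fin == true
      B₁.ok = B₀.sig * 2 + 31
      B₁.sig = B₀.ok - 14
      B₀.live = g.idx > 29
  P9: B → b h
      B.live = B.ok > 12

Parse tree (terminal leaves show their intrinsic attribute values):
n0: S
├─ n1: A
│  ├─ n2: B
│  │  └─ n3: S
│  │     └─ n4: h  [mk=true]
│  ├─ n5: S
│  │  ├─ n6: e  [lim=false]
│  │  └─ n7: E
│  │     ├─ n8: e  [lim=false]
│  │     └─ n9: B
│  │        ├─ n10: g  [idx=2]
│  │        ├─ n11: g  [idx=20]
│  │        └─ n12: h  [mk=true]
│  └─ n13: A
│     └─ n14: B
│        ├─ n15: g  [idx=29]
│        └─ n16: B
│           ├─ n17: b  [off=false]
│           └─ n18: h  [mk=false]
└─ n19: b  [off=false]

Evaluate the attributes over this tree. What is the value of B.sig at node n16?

1. n1.val = "xk"  ["xk"]
2. n1.hot = false  [false]
3. n2.fin = true  [A₀.hot == false]
4. n2.ok = 21  [len(A₀.val) + 19]
5. n2.sig = 25  [25]
6. n4.mk = true  [terminal]
7. n3.wid = true  [true]
8. n3.pre = true  [h.mk == true]
9. n3.sig = 12  [12]
10. n3.tag = 17  [17]
11. n2.live = true  [B.fin == true]
12. n6.lim = false  [terminal]
13. n7.fin = 29  [29]
14. n8.lim = false  [terminal]
15. n9.fin = true  [E.fin > 28]
16. n9.ok = -9  [-9]
17. n9.sig = 13  [E.fin * 3 - 74]
18. n10.idx = 2  [terminal]
19. n11.idx = 20  [terminal]
20. n12.mk = true  [terminal]
21. n9.live = true  [B.fin == true]
22. n7.idx = -8  [-8]
23. n5.wid = false  [e.lim == true]
24. n5.pre = true  [not e.lim]
25. n5.sig = 28  [28]
26. n5.tag = 4  [4]
27. n13.val = "x"  [if S.wid then A₀.val else "x"]
28. n13.hot = true  [true]
29. n14.fin = false  [not A.hot]
30. n14.ok = 16  [len(A.val) + 15]
31. n14.sig = -9  [-9]
32. n15.idx = 29  [terminal]
33. n16.fin = false  [B₀.fin == true]
34. n16.ok = 13  [B₀.sig * 2 + 31]
35. n16.sig = 2  [B₀.ok - 14]
36. n17.off = false  [terminal]
37. n18.mk = false  [terminal]
38. n16.live = true  [B.ok > 12]
39. n14.live = false  [g.idx > 29]
40. n13.sig = "un"  ["un"]
41. n13.pre = true  [B.live or A.hot]
42. n1.sig = "xkr"  [A₀.val ++ "r"]
43. n1.pre = true  [S.tag > 3]
44. n19.off = false  [terminal]
45. n0.wid = false  [false]
46. n0.pre = true  [b.off == false]
47. n0.sig = 12  [len(A.sig) + 9]
48. n0.tag = 28  [len(A.sig) + 25]

2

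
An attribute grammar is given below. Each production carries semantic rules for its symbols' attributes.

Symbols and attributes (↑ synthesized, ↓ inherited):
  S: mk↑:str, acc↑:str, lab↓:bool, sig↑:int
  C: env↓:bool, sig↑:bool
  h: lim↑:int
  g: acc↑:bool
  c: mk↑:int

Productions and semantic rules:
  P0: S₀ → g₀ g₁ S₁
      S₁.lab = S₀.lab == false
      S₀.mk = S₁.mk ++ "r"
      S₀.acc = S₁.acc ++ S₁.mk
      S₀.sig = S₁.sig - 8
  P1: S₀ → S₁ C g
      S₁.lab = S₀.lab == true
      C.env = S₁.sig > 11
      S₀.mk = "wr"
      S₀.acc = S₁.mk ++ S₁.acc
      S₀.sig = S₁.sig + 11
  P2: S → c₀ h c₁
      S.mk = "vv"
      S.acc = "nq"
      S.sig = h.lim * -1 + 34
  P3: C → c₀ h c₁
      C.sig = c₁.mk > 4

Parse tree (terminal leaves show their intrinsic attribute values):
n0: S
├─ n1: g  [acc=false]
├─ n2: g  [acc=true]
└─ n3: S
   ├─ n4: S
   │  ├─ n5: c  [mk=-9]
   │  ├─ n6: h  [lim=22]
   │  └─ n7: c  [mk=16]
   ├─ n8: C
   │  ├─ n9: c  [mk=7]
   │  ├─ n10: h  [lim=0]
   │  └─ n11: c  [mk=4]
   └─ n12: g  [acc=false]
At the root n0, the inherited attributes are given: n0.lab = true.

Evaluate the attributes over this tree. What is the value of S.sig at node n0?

15

1. n0.lab = true  [given at root]
2. n1.acc = false  [terminal]
3. n2.acc = true  [terminal]
4. n3.lab = false  [S₀.lab == false]
5. n4.lab = false  [S₀.lab == true]
6. n5.mk = -9  [terminal]
7. n6.lim = 22  [terminal]
8. n7.mk = 16  [terminal]
9. n4.mk = "vv"  ["vv"]
10. n4.acc = "nq"  ["nq"]
11. n4.sig = 12  [h.lim * -1 + 34]
12. n8.env = true  [S₁.sig > 11]
13. n9.mk = 7  [terminal]
14. n10.lim = 0  [terminal]
15. n11.mk = 4  [terminal]
16. n8.sig = false  [c₁.mk > 4]
17. n12.acc = false  [terminal]
18. n3.mk = "wr"  ["wr"]
19. n3.acc = "vvnq"  [S₁.mk ++ S₁.acc]
20. n3.sig = 23  [S₁.sig + 11]
21. n0.mk = "wrr"  [S₁.mk ++ "r"]
22. n0.acc = "vvnqwr"  [S₁.acc ++ S₁.mk]
23. n0.sig = 15  [S₁.sig - 8]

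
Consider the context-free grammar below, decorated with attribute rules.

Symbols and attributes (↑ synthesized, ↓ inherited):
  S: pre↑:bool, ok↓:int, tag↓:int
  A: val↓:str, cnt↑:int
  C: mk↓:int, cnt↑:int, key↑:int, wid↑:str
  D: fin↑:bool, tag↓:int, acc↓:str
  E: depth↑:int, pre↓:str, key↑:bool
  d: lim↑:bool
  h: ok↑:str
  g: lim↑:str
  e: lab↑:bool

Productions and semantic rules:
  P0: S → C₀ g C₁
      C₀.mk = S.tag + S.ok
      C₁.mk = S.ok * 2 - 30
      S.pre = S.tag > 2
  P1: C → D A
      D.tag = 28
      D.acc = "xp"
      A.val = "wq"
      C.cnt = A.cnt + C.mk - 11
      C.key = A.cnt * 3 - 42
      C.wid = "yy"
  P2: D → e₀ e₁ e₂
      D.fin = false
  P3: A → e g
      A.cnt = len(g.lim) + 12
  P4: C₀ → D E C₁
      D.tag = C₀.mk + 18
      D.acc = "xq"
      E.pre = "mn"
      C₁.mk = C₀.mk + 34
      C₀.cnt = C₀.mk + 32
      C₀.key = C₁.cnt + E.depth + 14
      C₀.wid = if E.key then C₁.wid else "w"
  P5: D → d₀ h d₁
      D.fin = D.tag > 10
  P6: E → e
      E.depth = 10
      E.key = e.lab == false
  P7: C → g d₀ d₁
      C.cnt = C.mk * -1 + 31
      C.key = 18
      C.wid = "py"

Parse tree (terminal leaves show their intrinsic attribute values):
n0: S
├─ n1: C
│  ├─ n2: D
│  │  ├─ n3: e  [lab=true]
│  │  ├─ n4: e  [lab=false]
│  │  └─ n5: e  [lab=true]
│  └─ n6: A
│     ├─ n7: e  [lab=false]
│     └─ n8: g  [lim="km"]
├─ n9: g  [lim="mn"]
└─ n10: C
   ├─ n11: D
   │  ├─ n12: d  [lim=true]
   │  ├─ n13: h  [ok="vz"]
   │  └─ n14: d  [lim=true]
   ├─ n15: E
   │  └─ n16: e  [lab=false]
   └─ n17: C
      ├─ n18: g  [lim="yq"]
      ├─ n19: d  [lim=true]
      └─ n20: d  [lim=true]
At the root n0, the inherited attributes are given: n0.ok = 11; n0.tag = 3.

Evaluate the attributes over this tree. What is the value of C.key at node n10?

29

1. n0.ok = 11  [given at root]
2. n0.tag = 3  [given at root]
3. n1.mk = 14  [S.tag + S.ok]
4. n2.tag = 28  [28]
5. n2.acc = "xp"  ["xp"]
6. n3.lab = true  [terminal]
7. n4.lab = false  [terminal]
8. n5.lab = true  [terminal]
9. n2.fin = false  [false]
10. n6.val = "wq"  ["wq"]
11. n7.lab = false  [terminal]
12. n8.lim = "km"  [terminal]
13. n6.cnt = 14  [len(g.lim) + 12]
14. n1.cnt = 17  [A.cnt + C.mk - 11]
15. n1.key = 0  [A.cnt * 3 - 42]
16. n1.wid = "yy"  ["yy"]
17. n9.lim = "mn"  [terminal]
18. n10.mk = -8  [S.ok * 2 - 30]
19. n11.tag = 10  [C₀.mk + 18]
20. n11.acc = "xq"  ["xq"]
21. n12.lim = true  [terminal]
22. n13.ok = "vz"  [terminal]
23. n14.lim = true  [terminal]
24. n11.fin = false  [D.tag > 10]
25. n15.pre = "mn"  ["mn"]
26. n16.lab = false  [terminal]
27. n15.depth = 10  [10]
28. n15.key = true  [e.lab == false]
29. n17.mk = 26  [C₀.mk + 34]
30. n18.lim = "yq"  [terminal]
31. n19.lim = true  [terminal]
32. n20.lim = true  [terminal]
33. n17.cnt = 5  [C.mk * -1 + 31]
34. n17.key = 18  [18]
35. n17.wid = "py"  ["py"]
36. n10.cnt = 24  [C₀.mk + 32]
37. n10.key = 29  [C₁.cnt + E.depth + 14]
38. n10.wid = "py"  [if E.key then C₁.wid else "w"]
39. n0.pre = true  [S.tag > 2]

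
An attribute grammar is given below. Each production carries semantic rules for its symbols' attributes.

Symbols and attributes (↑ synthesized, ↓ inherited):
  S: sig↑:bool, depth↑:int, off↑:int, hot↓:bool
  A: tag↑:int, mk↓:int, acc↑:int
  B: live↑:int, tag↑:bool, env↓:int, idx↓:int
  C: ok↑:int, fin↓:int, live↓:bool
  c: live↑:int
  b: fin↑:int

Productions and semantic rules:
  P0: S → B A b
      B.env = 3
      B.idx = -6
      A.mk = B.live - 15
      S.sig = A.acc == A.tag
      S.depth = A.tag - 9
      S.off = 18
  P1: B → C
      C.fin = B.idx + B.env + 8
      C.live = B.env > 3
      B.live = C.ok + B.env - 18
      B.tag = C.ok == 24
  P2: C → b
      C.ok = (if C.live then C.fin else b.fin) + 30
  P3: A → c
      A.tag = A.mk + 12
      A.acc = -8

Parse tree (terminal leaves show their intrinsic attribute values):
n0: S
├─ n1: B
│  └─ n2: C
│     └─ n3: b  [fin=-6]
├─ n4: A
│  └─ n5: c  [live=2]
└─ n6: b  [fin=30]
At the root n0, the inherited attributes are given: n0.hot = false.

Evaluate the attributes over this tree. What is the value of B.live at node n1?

1. n0.hot = false  [given at root]
2. n1.env = 3  [3]
3. n1.idx = -6  [-6]
4. n2.fin = 5  [B.idx + B.env + 8]
5. n2.live = false  [B.env > 3]
6. n3.fin = -6  [terminal]
7. n2.ok = 24  [(if C.live then C.fin else b.fin) + 30]
8. n1.live = 9  [C.ok + B.env - 18]
9. n1.tag = true  [C.ok == 24]
10. n4.mk = -6  [B.live - 15]
11. n5.live = 2  [terminal]
12. n4.tag = 6  [A.mk + 12]
13. n4.acc = -8  [-8]
14. n6.fin = 30  [terminal]
15. n0.sig = false  [A.acc == A.tag]
16. n0.depth = -3  [A.tag - 9]
17. n0.off = 18  [18]

9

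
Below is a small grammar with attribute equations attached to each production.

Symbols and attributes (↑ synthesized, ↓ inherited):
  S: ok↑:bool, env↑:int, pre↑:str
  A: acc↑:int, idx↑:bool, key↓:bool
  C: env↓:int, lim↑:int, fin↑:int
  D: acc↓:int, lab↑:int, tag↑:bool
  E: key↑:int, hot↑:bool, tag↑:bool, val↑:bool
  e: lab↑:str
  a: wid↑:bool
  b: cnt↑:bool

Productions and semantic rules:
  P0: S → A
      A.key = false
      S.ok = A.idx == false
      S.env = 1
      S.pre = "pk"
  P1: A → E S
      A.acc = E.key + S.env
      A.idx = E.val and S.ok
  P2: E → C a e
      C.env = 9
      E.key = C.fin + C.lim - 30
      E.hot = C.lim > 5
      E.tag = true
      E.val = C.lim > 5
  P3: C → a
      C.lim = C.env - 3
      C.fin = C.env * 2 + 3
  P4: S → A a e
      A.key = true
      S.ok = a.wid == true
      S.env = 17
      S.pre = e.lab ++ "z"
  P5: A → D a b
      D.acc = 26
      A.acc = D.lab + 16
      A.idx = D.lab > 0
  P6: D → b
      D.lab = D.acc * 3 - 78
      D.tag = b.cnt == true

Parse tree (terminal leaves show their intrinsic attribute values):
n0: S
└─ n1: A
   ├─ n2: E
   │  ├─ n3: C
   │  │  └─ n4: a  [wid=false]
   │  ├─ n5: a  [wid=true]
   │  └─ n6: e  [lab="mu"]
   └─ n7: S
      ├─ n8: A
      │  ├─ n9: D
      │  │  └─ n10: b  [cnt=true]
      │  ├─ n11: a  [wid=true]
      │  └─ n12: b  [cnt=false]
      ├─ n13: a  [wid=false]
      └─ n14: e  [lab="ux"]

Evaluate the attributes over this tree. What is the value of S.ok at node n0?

true

1. n1.key = false  [false]
2. n3.env = 9  [9]
3. n4.wid = false  [terminal]
4. n3.lim = 6  [C.env - 3]
5. n3.fin = 21  [C.env * 2 + 3]
6. n5.wid = true  [terminal]
7. n6.lab = "mu"  [terminal]
8. n2.key = -3  [C.fin + C.lim - 30]
9. n2.hot = true  [C.lim > 5]
10. n2.tag = true  [true]
11. n2.val = true  [C.lim > 5]
12. n8.key = true  [true]
13. n9.acc = 26  [26]
14. n10.cnt = true  [terminal]
15. n9.lab = 0  [D.acc * 3 - 78]
16. n9.tag = true  [b.cnt == true]
17. n11.wid = true  [terminal]
18. n12.cnt = false  [terminal]
19. n8.acc = 16  [D.lab + 16]
20. n8.idx = false  [D.lab > 0]
21. n13.wid = false  [terminal]
22. n14.lab = "ux"  [terminal]
23. n7.ok = false  [a.wid == true]
24. n7.env = 17  [17]
25. n7.pre = "uxz"  [e.lab ++ "z"]
26. n1.acc = 14  [E.key + S.env]
27. n1.idx = false  [E.val and S.ok]
28. n0.ok = true  [A.idx == false]
29. n0.env = 1  [1]
30. n0.pre = "pk"  ["pk"]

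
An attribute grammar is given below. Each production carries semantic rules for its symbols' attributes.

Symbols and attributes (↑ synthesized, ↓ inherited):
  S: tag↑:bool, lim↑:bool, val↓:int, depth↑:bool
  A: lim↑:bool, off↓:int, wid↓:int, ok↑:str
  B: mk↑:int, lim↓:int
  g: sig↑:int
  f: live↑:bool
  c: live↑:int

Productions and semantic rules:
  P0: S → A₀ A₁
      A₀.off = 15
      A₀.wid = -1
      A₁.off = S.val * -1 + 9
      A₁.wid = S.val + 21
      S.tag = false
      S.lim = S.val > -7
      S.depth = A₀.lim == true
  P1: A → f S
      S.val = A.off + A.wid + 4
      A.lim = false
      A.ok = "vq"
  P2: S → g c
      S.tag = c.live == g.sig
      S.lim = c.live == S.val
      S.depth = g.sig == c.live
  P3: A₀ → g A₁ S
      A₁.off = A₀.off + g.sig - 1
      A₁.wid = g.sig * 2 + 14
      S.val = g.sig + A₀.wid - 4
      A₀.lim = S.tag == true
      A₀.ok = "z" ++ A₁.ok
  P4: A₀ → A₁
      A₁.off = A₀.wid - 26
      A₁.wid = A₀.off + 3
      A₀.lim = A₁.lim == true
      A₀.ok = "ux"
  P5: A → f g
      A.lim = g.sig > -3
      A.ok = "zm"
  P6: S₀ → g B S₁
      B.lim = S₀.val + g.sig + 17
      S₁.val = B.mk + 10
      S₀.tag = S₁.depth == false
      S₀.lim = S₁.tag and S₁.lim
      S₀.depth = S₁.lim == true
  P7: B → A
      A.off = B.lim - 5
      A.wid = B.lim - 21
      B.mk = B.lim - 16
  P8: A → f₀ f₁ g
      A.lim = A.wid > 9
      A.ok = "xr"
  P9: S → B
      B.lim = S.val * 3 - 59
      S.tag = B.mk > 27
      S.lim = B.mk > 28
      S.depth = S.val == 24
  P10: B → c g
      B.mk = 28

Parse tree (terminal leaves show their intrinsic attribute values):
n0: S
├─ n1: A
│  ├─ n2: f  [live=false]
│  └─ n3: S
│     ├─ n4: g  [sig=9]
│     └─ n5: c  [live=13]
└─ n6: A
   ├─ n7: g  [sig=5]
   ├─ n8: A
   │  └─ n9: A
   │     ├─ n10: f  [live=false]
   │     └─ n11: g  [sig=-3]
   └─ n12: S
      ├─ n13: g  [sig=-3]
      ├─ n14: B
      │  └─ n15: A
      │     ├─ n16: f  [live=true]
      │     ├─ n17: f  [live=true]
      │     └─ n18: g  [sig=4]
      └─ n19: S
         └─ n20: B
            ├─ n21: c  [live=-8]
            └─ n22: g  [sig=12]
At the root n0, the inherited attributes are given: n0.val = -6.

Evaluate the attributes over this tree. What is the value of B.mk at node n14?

14

1. n0.val = -6  [given at root]
2. n1.off = 15  [15]
3. n1.wid = -1  [-1]
4. n2.live = false  [terminal]
5. n3.val = 18  [A.off + A.wid + 4]
6. n4.sig = 9  [terminal]
7. n5.live = 13  [terminal]
8. n3.tag = false  [c.live == g.sig]
9. n3.lim = false  [c.live == S.val]
10. n3.depth = false  [g.sig == c.live]
11. n1.lim = false  [false]
12. n1.ok = "vq"  ["vq"]
13. n6.off = 15  [S.val * -1 + 9]
14. n6.wid = 15  [S.val + 21]
15. n7.sig = 5  [terminal]
16. n8.off = 19  [A₀.off + g.sig - 1]
17. n8.wid = 24  [g.sig * 2 + 14]
18. n9.off = -2  [A₀.wid - 26]
19. n9.wid = 22  [A₀.off + 3]
20. n10.live = false  [terminal]
21. n11.sig = -3  [terminal]
22. n9.lim = false  [g.sig > -3]
23. n9.ok = "zm"  ["zm"]
24. n8.lim = false  [A₁.lim == true]
25. n8.ok = "ux"  ["ux"]
26. n12.val = 16  [g.sig + A₀.wid - 4]
27. n13.sig = -3  [terminal]
28. n14.lim = 30  [S₀.val + g.sig + 17]
29. n15.off = 25  [B.lim - 5]
30. n15.wid = 9  [B.lim - 21]
31. n16.live = true  [terminal]
32. n17.live = true  [terminal]
33. n18.sig = 4  [terminal]
34. n15.lim = false  [A.wid > 9]
35. n15.ok = "xr"  ["xr"]
36. n14.mk = 14  [B.lim - 16]
37. n19.val = 24  [B.mk + 10]
38. n20.lim = 13  [S.val * 3 - 59]
39. n21.live = -8  [terminal]
40. n22.sig = 12  [terminal]
41. n20.mk = 28  [28]
42. n19.tag = true  [B.mk > 27]
43. n19.lim = false  [B.mk > 28]
44. n19.depth = true  [S.val == 24]
45. n12.tag = false  [S₁.depth == false]
46. n12.lim = false  [S₁.tag and S₁.lim]
47. n12.depth = false  [S₁.lim == true]
48. n6.lim = false  [S.tag == true]
49. n6.ok = "zux"  ["z" ++ A₁.ok]
50. n0.tag = false  [false]
51. n0.lim = true  [S.val > -7]
52. n0.depth = false  [A₀.lim == true]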